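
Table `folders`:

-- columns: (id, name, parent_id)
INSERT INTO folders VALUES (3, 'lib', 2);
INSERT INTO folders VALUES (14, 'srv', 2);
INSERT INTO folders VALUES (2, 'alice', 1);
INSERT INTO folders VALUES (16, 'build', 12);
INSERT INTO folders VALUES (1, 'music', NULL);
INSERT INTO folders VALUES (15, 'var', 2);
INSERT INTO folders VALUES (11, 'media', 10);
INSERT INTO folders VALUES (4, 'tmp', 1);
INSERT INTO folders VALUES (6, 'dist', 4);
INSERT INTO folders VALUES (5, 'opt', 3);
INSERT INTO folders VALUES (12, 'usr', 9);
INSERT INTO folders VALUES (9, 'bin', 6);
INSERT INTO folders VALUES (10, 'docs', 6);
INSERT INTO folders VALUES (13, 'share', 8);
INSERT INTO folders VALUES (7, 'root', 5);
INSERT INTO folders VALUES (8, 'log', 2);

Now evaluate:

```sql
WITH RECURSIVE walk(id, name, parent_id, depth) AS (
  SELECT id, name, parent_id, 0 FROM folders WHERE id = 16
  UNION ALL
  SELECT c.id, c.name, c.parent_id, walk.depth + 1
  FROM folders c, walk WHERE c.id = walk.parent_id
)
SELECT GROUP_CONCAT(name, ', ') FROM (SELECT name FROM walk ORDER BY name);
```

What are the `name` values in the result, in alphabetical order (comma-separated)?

bin, build, dist, music, tmp, usr

Base: id=16 (build), parent_id=12, depth 0.
Iteration 1: join on id=12 -> usr (id 12, parent_id=9, depth 1).
Iteration 2: join on id=9 -> bin (id 9, parent_id=6, depth 2).
Iteration 3: join on id=6 -> dist (id 6, parent_id=4, depth 3).
Iteration 4: join on id=4 -> tmp (id 4, parent_id=1, depth 4).
Iteration 5: join on id=1 -> music (id 1, parent_id=NULL, depth 5).
Iteration 6: parent_id is NULL; no match; recursion stops.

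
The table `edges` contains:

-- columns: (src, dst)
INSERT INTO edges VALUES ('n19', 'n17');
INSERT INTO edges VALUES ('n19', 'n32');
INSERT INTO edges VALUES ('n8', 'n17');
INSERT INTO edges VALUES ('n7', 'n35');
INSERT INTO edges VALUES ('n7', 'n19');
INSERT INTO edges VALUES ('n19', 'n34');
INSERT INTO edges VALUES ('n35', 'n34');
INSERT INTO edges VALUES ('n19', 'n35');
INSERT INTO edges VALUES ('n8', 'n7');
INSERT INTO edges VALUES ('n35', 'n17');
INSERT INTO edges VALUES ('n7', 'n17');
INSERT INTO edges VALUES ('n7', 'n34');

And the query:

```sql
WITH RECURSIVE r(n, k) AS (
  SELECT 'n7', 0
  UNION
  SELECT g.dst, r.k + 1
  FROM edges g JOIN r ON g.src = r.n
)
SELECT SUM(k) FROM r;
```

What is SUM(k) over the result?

18

Base: (n7, k=0).
Iteration 1: edges from {n7} -> (n17, k=1), (n19, k=1), (n34, k=1), (n35, k=1).
Iteration 2: edges from {n17,n19,n34,n35} -> (n17, k=2), (n32, k=2), (n34, k=2), (n35, k=2). [UNION drops 2 duplicate row(s)]
Iteration 3: edges from {n17,n32,n34,n35} -> (n17, k=3), (n34, k=3).
Iteration 4: no outgoing edges from {n17,n34}; recursion stops.
SUM(k) = 0 + 1 + 1 + 1 + 1 + 2 + 2 + 2 + 2 + 3 + 3 = 18.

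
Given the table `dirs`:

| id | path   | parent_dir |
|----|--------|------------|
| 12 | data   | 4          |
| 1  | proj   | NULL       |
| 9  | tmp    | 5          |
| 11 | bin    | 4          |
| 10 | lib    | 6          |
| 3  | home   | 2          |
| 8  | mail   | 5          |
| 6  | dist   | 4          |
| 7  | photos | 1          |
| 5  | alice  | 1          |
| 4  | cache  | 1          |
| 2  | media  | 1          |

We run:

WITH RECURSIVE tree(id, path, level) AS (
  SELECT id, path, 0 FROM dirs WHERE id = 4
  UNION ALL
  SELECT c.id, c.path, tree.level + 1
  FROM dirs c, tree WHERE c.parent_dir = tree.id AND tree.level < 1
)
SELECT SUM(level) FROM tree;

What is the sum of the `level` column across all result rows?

3

Base: id=4 (cache) at level 0.
Iteration 1: rows with parent_dir in {4} -> dist (id 6, level 1), bin (id 11, level 1), data (id 12, level 1).
Iteration 2: level < 1 fails for all current rows; recursion stops.
SUM(level) = 0 + 1 + 1 + 1 = 3.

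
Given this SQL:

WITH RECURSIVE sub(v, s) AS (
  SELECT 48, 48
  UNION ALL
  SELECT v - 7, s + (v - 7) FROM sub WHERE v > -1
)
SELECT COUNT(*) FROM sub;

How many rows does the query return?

Base: v=48, s=48.
Iteration 1: 48 > -1 holds -> v = 48 - 7 = 41, s = 48 + 41 = 89.
Iteration 2: 41 > -1 holds -> v = 41 - 7 = 34, s = 89 + 34 = 123.
Iteration 3: 34 > -1 holds -> v = 34 - 7 = 27, s = 123 + 27 = 150.
Iteration 4: 27 > -1 holds -> v = 27 - 7 = 20, s = 150 + 20 = 170.
Iteration 5: 20 > -1 holds -> v = 20 - 7 = 13, s = 170 + 13 = 183.
Iteration 6: 13 > -1 holds -> v = 13 - 7 = 6, s = 183 + 6 = 189.
Iteration 7: 6 > -1 holds -> v = 6 - 7 = -1, s = 189 + -1 = 188.
Iteration 8: -1 > -1 fails; recursion stops.
Total rows emitted: 8.

8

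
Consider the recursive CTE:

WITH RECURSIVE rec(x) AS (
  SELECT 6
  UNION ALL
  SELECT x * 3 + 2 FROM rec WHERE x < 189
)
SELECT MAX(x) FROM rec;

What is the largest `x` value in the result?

Base: x=6.
Iteration 1: 6 < 189 holds -> x = 6 * 3 + 2 = 20.
Iteration 2: 20 < 189 holds -> x = 20 * 3 + 2 = 62.
Iteration 3: 62 < 189 holds -> x = 62 * 3 + 2 = 188.
Iteration 4: 188 < 189 holds -> x = 188 * 3 + 2 = 566.
Iteration 5: 566 < 189 fails; recursion stops.
x values: 6, 20, 62, 188, 566; the maximum is 566.

566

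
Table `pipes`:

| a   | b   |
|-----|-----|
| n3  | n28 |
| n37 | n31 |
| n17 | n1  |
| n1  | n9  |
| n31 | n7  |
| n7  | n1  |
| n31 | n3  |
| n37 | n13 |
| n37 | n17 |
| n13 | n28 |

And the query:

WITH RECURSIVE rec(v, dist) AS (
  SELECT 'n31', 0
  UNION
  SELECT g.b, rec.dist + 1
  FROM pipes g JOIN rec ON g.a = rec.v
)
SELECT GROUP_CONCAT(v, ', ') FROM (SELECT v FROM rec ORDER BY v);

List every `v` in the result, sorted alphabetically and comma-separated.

Base: (n31, dist=0).
Iteration 1: edges from {n31} -> (n3, dist=1), (n7, dist=1).
Iteration 2: edges from {n3,n7} -> (n1, dist=2), (n28, dist=2).
Iteration 3: edges from {n1,n28} -> (n9, dist=3).
Iteration 4: no outgoing edges from {n9}; recursion stops.

n1, n28, n3, n31, n7, n9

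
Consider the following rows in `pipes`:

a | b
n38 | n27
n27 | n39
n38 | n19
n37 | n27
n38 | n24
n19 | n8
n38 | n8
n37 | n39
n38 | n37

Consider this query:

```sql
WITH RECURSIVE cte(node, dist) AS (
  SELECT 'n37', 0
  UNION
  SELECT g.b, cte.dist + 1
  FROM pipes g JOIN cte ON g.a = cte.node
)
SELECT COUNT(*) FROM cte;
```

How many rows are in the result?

Base: (n37, dist=0).
Iteration 1: edges from {n37} -> (n27, dist=1), (n39, dist=1).
Iteration 2: edges from {n27,n39} -> (n39, dist=2).
Iteration 3: no outgoing edges from {n39}; recursion stops.
Total rows emitted: 4.

4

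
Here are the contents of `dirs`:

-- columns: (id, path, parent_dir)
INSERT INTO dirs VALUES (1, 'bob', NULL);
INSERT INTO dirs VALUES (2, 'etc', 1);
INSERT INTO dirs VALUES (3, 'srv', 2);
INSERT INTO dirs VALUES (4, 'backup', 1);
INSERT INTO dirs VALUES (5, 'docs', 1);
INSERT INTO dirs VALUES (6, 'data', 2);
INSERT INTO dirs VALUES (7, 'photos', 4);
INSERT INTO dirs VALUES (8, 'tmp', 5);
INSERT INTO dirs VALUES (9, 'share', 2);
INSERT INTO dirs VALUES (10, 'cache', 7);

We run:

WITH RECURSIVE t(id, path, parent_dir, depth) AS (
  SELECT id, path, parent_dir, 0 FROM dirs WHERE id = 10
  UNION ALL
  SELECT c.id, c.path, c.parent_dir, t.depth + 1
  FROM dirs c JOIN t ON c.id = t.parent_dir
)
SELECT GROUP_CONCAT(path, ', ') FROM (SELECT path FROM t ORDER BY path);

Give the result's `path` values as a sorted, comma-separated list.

backup, bob, cache, photos

Base: id=10 (cache), parent_dir=7, depth 0.
Iteration 1: join on id=7 -> photos (id 7, parent_dir=4, depth 1).
Iteration 2: join on id=4 -> backup (id 4, parent_dir=1, depth 2).
Iteration 3: join on id=1 -> bob (id 1, parent_dir=NULL, depth 3).
Iteration 4: parent_dir is NULL; no match; recursion stops.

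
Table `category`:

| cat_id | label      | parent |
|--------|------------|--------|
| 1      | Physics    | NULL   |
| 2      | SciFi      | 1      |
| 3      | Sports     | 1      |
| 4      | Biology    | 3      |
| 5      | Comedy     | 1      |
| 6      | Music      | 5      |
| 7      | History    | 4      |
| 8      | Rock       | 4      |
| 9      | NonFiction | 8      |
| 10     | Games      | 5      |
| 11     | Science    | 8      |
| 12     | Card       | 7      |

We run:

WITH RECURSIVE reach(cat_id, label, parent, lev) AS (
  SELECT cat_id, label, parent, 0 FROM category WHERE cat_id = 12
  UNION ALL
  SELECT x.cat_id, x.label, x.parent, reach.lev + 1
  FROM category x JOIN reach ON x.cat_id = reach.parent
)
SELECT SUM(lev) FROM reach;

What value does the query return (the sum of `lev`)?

10

Base: cat_id=12 (Card), parent=7, lev 0.
Iteration 1: join on cat_id=7 -> History (id 7, parent=4, lev 1).
Iteration 2: join on cat_id=4 -> Biology (id 4, parent=3, lev 2).
Iteration 3: join on cat_id=3 -> Sports (id 3, parent=1, lev 3).
Iteration 4: join on cat_id=1 -> Physics (id 1, parent=NULL, lev 4).
Iteration 5: parent is NULL; no match; recursion stops.
SUM(lev) = 0 + 1 + 2 + 3 + 4 = 10.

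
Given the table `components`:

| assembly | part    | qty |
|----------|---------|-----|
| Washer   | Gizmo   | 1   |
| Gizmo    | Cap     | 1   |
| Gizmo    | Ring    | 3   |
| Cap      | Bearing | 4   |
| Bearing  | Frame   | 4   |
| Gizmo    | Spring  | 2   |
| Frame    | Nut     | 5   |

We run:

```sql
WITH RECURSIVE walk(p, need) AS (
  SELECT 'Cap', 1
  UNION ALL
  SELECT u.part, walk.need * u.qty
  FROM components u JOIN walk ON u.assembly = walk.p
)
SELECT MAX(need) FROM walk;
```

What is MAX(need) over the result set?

80

Base: (Cap, need=1).
Iteration 1: components of {Cap} -> Bearing = 1*4 = 4.
Iteration 2: components of {Bearing} -> Frame = 4*4 = 16.
Iteration 3: components of {Frame} -> Nut = 16*5 = 80.
Iteration 4: no further components; recursion stops.
need values: 1, 4, 16, 80; the maximum is 80.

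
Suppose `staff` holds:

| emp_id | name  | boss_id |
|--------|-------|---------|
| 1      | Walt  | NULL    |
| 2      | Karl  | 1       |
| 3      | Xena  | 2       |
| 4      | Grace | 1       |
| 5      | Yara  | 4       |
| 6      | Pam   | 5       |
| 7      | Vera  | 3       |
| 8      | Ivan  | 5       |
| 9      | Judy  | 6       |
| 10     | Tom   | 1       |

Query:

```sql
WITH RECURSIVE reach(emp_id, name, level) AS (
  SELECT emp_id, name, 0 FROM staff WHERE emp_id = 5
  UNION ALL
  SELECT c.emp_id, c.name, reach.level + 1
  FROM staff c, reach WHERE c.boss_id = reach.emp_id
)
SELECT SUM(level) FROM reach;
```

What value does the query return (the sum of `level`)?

4

Base: emp_id=5 (Yara) at level 0.
Iteration 1: rows with boss_id in {5} -> Pam (id 6, level 1), Ivan (id 8, level 1).
Iteration 2: rows with boss_id in {6,8} -> Judy (id 9, level 2).
Iteration 3: no rows with boss_id in {9}; recursion stops.
SUM(level) = 0 + 1 + 1 + 2 = 4.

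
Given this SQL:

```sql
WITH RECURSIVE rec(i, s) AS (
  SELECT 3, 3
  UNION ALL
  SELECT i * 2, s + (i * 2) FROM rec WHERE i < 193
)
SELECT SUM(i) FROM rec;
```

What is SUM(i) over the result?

765

Base: i=3, s=3.
Iteration 1: 3 < 193 holds -> i = 3 * 2 = 6, s = 3 + 6 = 9.
Iteration 2: 6 < 193 holds -> i = 6 * 2 = 12, s = 9 + 12 = 21.
Iteration 3: 12 < 193 holds -> i = 12 * 2 = 24, s = 21 + 24 = 45.
Iteration 4: 24 < 193 holds -> i = 24 * 2 = 48, s = 45 + 48 = 93.
Iteration 5: 48 < 193 holds -> i = 48 * 2 = 96, s = 93 + 96 = 189.
Iteration 6: 96 < 193 holds -> i = 96 * 2 = 192, s = 189 + 192 = 381.
Iteration 7: 192 < 193 holds -> i = 192 * 2 = 384, s = 381 + 384 = 765.
Iteration 8: 384 < 193 fails; recursion stops.
SUM(i) = 3 + 6 + 12 + 24 + 48 + 96 + 192 + 384 = 765.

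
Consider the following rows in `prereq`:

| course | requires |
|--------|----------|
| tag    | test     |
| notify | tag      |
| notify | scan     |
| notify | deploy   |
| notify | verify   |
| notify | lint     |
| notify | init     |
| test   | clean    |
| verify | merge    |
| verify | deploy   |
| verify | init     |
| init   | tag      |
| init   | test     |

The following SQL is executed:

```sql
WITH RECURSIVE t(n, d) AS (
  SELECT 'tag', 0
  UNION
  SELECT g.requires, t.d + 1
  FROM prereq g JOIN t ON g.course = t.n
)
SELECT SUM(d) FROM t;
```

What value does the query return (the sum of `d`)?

Base: (tag, d=0).
Iteration 1: edges from {tag} -> (test, d=1).
Iteration 2: edges from {test} -> (clean, d=2).
Iteration 3: no outgoing edges from {clean}; recursion stops.
SUM(d) = 0 + 1 + 2 = 3.

3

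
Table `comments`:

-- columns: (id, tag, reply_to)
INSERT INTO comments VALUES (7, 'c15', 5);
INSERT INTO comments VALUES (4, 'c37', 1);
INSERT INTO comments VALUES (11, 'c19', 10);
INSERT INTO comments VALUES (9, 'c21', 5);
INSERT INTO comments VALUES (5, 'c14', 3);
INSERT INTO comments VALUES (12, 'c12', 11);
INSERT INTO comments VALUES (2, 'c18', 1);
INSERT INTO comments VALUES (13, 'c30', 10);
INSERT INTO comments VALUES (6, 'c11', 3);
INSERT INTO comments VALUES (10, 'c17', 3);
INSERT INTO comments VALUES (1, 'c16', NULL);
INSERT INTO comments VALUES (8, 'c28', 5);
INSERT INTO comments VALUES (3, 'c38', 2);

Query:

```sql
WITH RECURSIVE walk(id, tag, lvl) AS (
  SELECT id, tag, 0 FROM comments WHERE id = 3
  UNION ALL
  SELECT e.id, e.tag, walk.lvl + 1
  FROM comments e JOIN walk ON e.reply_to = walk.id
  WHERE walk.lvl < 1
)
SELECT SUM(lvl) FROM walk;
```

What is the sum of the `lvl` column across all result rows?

Base: id=3 (c38) at lvl 0.
Iteration 1: rows with reply_to in {3} -> c14 (id 5, lvl 1), c11 (id 6, lvl 1), c17 (id 10, lvl 1).
Iteration 2: lvl < 1 fails for all current rows; recursion stops.
SUM(lvl) = 0 + 1 + 1 + 1 = 3.

3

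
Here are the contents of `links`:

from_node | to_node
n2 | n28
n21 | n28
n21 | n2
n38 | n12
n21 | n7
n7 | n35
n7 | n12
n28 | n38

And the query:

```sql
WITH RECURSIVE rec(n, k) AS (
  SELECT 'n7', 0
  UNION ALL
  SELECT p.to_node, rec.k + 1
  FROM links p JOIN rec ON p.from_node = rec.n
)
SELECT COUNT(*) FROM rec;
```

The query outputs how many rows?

Base: (n7, k=0).
Iteration 1: edges from {n7} -> (n12, k=1), (n35, k=1).
Iteration 2: no outgoing edges from {n12,n35}; recursion stops.
Total rows emitted: 3.

3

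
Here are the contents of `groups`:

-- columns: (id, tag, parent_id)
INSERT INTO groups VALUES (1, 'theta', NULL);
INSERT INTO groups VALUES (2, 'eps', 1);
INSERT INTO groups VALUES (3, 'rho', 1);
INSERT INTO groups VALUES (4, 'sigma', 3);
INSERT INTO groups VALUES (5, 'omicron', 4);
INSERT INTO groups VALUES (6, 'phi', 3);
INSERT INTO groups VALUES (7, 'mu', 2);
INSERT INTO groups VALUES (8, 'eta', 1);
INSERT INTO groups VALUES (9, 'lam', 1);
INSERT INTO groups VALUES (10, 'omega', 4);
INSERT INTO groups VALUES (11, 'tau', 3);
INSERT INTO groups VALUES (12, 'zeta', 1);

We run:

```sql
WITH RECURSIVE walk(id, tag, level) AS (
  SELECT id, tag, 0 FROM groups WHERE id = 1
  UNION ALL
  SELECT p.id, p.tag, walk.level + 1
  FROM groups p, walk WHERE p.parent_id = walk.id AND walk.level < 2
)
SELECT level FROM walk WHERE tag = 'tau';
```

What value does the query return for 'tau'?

2

Base: id=1 (theta) at level 0.
Iteration 1: rows with parent_id in {1} -> eps (id 2, level 1), rho (id 3, level 1), eta (id 8, level 1), lam (id 9, level 1), zeta (id 12, level 1).
Iteration 2: rows with parent_id in {2,3,8,9,12} -> sigma (id 4, level 2), phi (id 6, level 2), mu (id 7, level 2), tau (id 11, level 2).
Iteration 3: level < 2 fails for all current rows; recursion stops.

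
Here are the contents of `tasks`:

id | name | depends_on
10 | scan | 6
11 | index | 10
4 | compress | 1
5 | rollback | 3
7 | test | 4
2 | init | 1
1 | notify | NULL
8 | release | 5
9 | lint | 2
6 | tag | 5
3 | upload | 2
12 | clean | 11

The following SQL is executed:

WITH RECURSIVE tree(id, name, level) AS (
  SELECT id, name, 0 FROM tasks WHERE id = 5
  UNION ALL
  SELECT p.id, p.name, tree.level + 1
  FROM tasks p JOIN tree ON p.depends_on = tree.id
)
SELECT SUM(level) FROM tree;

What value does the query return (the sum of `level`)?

Base: id=5 (rollback) at level 0.
Iteration 1: rows with depends_on in {5} -> tag (id 6, level 1), release (id 8, level 1).
Iteration 2: rows with depends_on in {6,8} -> scan (id 10, level 2).
Iteration 3: rows with depends_on in {10} -> index (id 11, level 3).
Iteration 4: rows with depends_on in {11} -> clean (id 12, level 4).
Iteration 5: no rows with depends_on in {12}; recursion stops.
SUM(level) = 0 + 1 + 1 + 2 + 3 + 4 = 11.

11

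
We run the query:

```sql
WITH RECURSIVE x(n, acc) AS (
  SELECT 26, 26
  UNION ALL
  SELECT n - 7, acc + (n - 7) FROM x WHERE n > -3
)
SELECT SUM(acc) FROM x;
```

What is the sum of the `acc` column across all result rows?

Base: n=26, acc=26.
Iteration 1: 26 > -3 holds -> n = 26 - 7 = 19, acc = 26 + 19 = 45.
Iteration 2: 19 > -3 holds -> n = 19 - 7 = 12, acc = 45 + 12 = 57.
Iteration 3: 12 > -3 holds -> n = 12 - 7 = 5, acc = 57 + 5 = 62.
Iteration 4: 5 > -3 holds -> n = 5 - 7 = -2, acc = 62 + -2 = 60.
Iteration 5: -2 > -3 holds -> n = -2 - 7 = -9, acc = 60 + -9 = 51.
Iteration 6: -9 > -3 fails; recursion stops.
SUM(acc) = 26 + 45 + 57 + 62 + 60 + 51 = 301.

301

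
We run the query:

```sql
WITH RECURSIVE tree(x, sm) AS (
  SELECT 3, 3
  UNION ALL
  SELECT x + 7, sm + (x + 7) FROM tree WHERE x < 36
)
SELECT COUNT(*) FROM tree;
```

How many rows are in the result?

6

Base: x=3, sm=3.
Iteration 1: 3 < 36 holds -> x = 3 + 7 = 10, sm = 3 + 10 = 13.
Iteration 2: 10 < 36 holds -> x = 10 + 7 = 17, sm = 13 + 17 = 30.
Iteration 3: 17 < 36 holds -> x = 17 + 7 = 24, sm = 30 + 24 = 54.
Iteration 4: 24 < 36 holds -> x = 24 + 7 = 31, sm = 54 + 31 = 85.
Iteration 5: 31 < 36 holds -> x = 31 + 7 = 38, sm = 85 + 38 = 123.
Iteration 6: 38 < 36 fails; recursion stops.
Total rows emitted: 6.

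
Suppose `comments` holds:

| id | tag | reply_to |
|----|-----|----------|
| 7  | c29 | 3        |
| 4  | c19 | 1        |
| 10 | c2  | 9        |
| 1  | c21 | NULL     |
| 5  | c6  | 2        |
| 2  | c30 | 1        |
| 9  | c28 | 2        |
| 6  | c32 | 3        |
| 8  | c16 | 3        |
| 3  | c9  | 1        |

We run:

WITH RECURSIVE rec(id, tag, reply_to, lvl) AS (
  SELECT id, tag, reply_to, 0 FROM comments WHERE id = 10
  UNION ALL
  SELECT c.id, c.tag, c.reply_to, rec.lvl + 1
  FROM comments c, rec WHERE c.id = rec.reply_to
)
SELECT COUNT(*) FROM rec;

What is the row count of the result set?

Base: id=10 (c2), reply_to=9, lvl 0.
Iteration 1: join on id=9 -> c28 (id 9, reply_to=2, lvl 1).
Iteration 2: join on id=2 -> c30 (id 2, reply_to=1, lvl 2).
Iteration 3: join on id=1 -> c21 (id 1, reply_to=NULL, lvl 3).
Iteration 4: reply_to is NULL; no match; recursion stops.
Total rows emitted: 4.

4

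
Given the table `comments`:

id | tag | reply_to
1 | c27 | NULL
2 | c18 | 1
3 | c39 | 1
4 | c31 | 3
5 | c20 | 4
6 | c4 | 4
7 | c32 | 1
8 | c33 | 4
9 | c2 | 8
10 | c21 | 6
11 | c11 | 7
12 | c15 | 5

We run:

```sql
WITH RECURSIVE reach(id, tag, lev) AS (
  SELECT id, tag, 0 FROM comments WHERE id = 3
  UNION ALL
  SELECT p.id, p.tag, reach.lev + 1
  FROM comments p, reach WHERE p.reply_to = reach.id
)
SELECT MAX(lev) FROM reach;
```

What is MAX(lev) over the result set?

3

Base: id=3 (c39) at lev 0.
Iteration 1: rows with reply_to in {3} -> c31 (id 4, lev 1).
Iteration 2: rows with reply_to in {4} -> c20 (id 5, lev 2), c4 (id 6, lev 2), c33 (id 8, lev 2).
Iteration 3: rows with reply_to in {5,6,8} -> c2 (id 9, lev 3), c21 (id 10, lev 3), c15 (id 12, lev 3).
Iteration 4: no rows with reply_to in {9,10,12}; recursion stops.
lev values: 0, 1, 2, 2, 2, 3, 3, 3; the maximum is 3.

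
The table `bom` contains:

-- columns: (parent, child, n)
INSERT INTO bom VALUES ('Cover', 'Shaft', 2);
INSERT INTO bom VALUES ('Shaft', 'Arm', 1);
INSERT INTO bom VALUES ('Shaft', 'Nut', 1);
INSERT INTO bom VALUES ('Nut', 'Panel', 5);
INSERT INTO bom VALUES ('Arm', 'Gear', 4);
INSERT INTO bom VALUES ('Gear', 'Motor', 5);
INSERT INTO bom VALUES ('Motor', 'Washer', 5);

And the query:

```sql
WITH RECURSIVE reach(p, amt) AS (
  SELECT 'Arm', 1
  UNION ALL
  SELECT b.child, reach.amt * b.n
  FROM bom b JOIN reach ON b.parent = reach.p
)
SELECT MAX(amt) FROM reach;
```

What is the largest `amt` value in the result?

100

Base: (Arm, amt=1).
Iteration 1: components of {Arm} -> Gear = 1*4 = 4.
Iteration 2: components of {Gear} -> Motor = 4*5 = 20.
Iteration 3: components of {Motor} -> Washer = 20*5 = 100.
Iteration 4: no further components; recursion stops.
amt values: 1, 4, 20, 100; the maximum is 100.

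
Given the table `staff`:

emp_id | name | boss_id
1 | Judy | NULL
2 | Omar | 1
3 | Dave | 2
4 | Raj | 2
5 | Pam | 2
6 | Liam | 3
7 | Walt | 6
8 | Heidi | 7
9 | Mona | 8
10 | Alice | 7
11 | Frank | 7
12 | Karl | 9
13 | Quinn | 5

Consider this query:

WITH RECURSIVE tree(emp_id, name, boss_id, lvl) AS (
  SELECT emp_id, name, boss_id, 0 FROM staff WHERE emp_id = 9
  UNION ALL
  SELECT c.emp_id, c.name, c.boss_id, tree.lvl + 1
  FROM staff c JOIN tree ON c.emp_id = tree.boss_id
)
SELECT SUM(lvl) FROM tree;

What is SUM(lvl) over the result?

Base: emp_id=9 (Mona), boss_id=8, lvl 0.
Iteration 1: join on emp_id=8 -> Heidi (id 8, boss_id=7, lvl 1).
Iteration 2: join on emp_id=7 -> Walt (id 7, boss_id=6, lvl 2).
Iteration 3: join on emp_id=6 -> Liam (id 6, boss_id=3, lvl 3).
Iteration 4: join on emp_id=3 -> Dave (id 3, boss_id=2, lvl 4).
Iteration 5: join on emp_id=2 -> Omar (id 2, boss_id=1, lvl 5).
Iteration 6: join on emp_id=1 -> Judy (id 1, boss_id=NULL, lvl 6).
Iteration 7: boss_id is NULL; no match; recursion stops.
SUM(lvl) = 0 + 1 + 2 + 3 + 4 + 5 + 6 = 21.

21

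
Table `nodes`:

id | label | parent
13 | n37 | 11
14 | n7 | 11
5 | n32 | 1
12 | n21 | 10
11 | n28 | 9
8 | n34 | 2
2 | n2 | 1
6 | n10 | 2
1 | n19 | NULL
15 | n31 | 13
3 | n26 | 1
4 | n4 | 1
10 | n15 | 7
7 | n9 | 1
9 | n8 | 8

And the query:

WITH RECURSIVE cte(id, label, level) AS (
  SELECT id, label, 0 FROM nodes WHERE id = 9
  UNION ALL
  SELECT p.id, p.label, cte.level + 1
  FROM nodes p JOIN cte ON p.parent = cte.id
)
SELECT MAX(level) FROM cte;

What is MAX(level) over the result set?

Base: id=9 (n8) at level 0.
Iteration 1: rows with parent in {9} -> n28 (id 11, level 1).
Iteration 2: rows with parent in {11} -> n37 (id 13, level 2), n7 (id 14, level 2).
Iteration 3: rows with parent in {13,14} -> n31 (id 15, level 3).
Iteration 4: no rows with parent in {15}; recursion stops.
level values: 0, 1, 2, 2, 3; the maximum is 3.

3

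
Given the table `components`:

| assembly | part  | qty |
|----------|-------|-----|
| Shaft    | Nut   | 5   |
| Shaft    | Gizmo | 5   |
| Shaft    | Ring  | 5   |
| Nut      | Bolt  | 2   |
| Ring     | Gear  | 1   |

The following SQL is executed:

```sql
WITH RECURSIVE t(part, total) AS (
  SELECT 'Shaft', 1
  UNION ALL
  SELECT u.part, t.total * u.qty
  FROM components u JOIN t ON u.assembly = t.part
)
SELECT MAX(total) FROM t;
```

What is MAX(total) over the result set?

10

Base: (Shaft, total=1).
Iteration 1: components of {Shaft} -> Gizmo = 1*5 = 5, Nut = 1*5 = 5, Ring = 1*5 = 5.
Iteration 2: components of {Gizmo,Nut,Ring} -> Bolt = 5*2 = 10, Gear = 5*1 = 5.
Iteration 3: no further components; recursion stops.
total values: 1, 5, 5, 5, 10, 5; the maximum is 10.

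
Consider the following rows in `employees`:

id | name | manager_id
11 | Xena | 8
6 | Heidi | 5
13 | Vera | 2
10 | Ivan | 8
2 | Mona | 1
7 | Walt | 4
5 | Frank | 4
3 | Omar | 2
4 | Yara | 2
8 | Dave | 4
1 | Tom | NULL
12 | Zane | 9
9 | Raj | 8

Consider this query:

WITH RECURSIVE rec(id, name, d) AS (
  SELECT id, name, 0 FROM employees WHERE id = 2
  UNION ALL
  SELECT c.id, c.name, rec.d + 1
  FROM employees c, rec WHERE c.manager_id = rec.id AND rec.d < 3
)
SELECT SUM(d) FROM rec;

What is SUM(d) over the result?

Base: id=2 (Mona) at d 0.
Iteration 1: rows with manager_id in {2} -> Omar (id 3, d 1), Yara (id 4, d 1), Vera (id 13, d 1).
Iteration 2: rows with manager_id in {3,4,13} -> Frank (id 5, d 2), Walt (id 7, d 2), Dave (id 8, d 2).
Iteration 3: rows with manager_id in {5,7,8} -> Heidi (id 6, d 3), Raj (id 9, d 3), Ivan (id 10, d 3), Xena (id 11, d 3).
Iteration 4: d < 3 fails for all current rows; recursion stops.
SUM(d) = 0 + 1 + 1 + 1 + 2 + 2 + 2 + 3 + 3 + 3 + 3 = 21.

21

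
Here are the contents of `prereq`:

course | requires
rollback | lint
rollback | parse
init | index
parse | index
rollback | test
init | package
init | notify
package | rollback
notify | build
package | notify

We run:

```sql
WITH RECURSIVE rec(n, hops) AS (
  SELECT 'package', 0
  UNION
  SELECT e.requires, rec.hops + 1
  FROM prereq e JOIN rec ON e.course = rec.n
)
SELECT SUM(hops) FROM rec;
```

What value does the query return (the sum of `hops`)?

13

Base: (package, hops=0).
Iteration 1: edges from {package} -> (notify, hops=1), (rollback, hops=1).
Iteration 2: edges from {notify,rollback} -> (build, hops=2), (lint, hops=2), (parse, hops=2), (test, hops=2).
Iteration 3: edges from {build,lint,parse,test} -> (index, hops=3).
Iteration 4: no outgoing edges from {index}; recursion stops.
SUM(hops) = 0 + 1 + 1 + 2 + 2 + 2 + 2 + 3 = 13.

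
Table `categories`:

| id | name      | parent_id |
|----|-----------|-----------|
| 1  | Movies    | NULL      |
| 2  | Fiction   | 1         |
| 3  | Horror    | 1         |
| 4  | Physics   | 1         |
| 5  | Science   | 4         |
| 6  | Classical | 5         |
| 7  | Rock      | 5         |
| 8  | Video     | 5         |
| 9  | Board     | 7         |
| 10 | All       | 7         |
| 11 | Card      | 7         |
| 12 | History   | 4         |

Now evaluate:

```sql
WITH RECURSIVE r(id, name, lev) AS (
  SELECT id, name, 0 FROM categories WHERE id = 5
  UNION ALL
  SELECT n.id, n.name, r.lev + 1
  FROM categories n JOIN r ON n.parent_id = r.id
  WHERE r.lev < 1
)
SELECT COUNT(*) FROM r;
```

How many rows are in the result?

4

Base: id=5 (Science) at lev 0.
Iteration 1: rows with parent_id in {5} -> Classical (id 6, lev 1), Rock (id 7, lev 1), Video (id 8, lev 1).
Iteration 2: lev < 1 fails for all current rows; recursion stops.
Total rows emitted: 4.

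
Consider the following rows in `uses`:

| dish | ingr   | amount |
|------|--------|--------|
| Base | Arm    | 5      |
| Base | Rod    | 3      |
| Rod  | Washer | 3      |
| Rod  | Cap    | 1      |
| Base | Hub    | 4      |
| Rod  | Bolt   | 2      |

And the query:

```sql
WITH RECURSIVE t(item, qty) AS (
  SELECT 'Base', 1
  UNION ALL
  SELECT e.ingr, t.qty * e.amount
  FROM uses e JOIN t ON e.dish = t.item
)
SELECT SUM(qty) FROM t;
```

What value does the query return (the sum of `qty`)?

Base: (Base, qty=1).
Iteration 1: components of {Base} -> Arm = 1*5 = 5, Hub = 1*4 = 4, Rod = 1*3 = 3.
Iteration 2: components of {Arm,Hub,Rod} -> Bolt = 3*2 = 6, Cap = 3*1 = 3, Washer = 3*3 = 9.
Iteration 3: no further components; recursion stops.
SUM(qty) = 1 + 5 + 3 + 4 + 9 + 3 + 6 = 31.

31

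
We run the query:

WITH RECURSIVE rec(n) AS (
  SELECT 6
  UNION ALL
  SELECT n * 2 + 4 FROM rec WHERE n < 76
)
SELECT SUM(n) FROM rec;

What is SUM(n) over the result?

134

Base: n=6.
Iteration 1: 6 < 76 holds -> n = 6 * 2 + 4 = 16.
Iteration 2: 16 < 76 holds -> n = 16 * 2 + 4 = 36.
Iteration 3: 36 < 76 holds -> n = 36 * 2 + 4 = 76.
Iteration 4: 76 < 76 fails; recursion stops.
SUM(n) = 6 + 16 + 36 + 76 = 134.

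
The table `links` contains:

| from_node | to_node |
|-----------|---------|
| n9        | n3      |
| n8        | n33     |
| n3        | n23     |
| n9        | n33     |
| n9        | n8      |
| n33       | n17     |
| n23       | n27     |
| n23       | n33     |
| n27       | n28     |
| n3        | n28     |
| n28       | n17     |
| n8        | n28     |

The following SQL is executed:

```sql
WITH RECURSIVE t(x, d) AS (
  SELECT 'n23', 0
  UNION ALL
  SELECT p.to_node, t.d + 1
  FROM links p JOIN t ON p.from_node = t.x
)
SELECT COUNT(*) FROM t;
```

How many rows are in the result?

Base: (n23, d=0).
Iteration 1: edges from {n23} -> (n27, d=1), (n33, d=1).
Iteration 2: edges from {n27,n33} -> (n17, d=2), (n28, d=2).
Iteration 3: edges from {n17,n28} -> (n17, d=3).
Iteration 4: no outgoing edges from {n17}; recursion stops.
Total rows emitted: 6.

6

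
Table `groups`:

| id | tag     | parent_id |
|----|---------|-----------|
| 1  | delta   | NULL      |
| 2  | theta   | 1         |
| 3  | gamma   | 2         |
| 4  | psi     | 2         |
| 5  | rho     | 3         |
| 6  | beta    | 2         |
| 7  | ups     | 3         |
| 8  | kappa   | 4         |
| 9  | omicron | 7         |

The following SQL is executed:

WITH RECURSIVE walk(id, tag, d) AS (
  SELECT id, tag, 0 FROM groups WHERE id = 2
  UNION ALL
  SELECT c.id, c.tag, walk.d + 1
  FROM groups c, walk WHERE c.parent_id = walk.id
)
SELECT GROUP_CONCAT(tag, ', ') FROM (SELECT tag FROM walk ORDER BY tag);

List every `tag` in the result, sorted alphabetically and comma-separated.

Base: id=2 (theta) at d 0.
Iteration 1: rows with parent_id in {2} -> gamma (id 3, d 1), psi (id 4, d 1), beta (id 6, d 1).
Iteration 2: rows with parent_id in {3,4,6} -> rho (id 5, d 2), ups (id 7, d 2), kappa (id 8, d 2).
Iteration 3: rows with parent_id in {5,7,8} -> omicron (id 9, d 3).
Iteration 4: no rows with parent_id in {9}; recursion stops.

beta, gamma, kappa, omicron, psi, rho, theta, ups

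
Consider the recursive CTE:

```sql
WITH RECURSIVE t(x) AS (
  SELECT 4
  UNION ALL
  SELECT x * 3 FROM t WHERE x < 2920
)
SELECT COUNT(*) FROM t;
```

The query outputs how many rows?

Base: x=4.
Iteration 1: 4 < 2920 holds -> x = 4 * 3 = 12.
Iteration 2: 12 < 2920 holds -> x = 12 * 3 = 36.
Iteration 3: 36 < 2920 holds -> x = 36 * 3 = 108.
Iteration 4: 108 < 2920 holds -> x = 108 * 3 = 324.
Iteration 5: 324 < 2920 holds -> x = 324 * 3 = 972.
Iteration 6: 972 < 2920 holds -> x = 972 * 3 = 2916.
Iteration 7: 2916 < 2920 holds -> x = 2916 * 3 = 8748.
Iteration 8: 8748 < 2920 fails; recursion stops.
Total rows emitted: 8.

8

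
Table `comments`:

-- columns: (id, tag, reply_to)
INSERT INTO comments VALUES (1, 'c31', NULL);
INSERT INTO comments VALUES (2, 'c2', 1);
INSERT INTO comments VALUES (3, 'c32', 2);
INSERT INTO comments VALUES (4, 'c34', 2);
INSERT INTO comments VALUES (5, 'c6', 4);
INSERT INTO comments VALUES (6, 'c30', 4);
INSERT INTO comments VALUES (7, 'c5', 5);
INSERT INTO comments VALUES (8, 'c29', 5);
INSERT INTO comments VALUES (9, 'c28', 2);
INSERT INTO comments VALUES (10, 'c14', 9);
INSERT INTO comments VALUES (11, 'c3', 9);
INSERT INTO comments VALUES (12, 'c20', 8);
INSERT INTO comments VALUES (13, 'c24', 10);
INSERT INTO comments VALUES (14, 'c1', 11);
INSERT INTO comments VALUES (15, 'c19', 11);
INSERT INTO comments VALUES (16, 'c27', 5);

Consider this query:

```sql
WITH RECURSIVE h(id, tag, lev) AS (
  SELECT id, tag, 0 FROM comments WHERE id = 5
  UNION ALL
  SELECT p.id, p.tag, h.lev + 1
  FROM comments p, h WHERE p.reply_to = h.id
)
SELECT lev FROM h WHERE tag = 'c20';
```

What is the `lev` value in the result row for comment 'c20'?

Base: id=5 (c6) at lev 0.
Iteration 1: rows with reply_to in {5} -> c5 (id 7, lev 1), c29 (id 8, lev 1), c27 (id 16, lev 1).
Iteration 2: rows with reply_to in {7,8,16} -> c20 (id 12, lev 2).
Iteration 3: no rows with reply_to in {12}; recursion stops.

2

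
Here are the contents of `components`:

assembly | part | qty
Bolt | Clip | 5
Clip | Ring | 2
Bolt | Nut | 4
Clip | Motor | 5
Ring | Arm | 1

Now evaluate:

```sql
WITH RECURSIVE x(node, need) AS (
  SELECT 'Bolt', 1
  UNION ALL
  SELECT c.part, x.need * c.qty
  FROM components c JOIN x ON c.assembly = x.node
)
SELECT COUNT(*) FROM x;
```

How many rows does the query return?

Base: (Bolt, need=1).
Iteration 1: components of {Bolt} -> Clip = 1*5 = 5, Nut = 1*4 = 4.
Iteration 2: components of {Clip,Nut} -> Motor = 5*5 = 25, Ring = 5*2 = 10.
Iteration 3: components of {Motor,Ring} -> Arm = 10*1 = 10.
Iteration 4: no further components; recursion stops.
Total rows emitted: 6.

6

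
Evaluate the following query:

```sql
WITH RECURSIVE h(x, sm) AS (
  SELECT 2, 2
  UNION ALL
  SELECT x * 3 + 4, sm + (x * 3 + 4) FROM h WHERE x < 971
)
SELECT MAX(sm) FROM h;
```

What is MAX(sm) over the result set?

Base: x=2, sm=2.
Iteration 1: 2 < 971 holds -> x = 2 * 3 + 4 = 10, sm = 2 + 10 = 12.
Iteration 2: 10 < 971 holds -> x = 10 * 3 + 4 = 34, sm = 12 + 34 = 46.
Iteration 3: 34 < 971 holds -> x = 34 * 3 + 4 = 106, sm = 46 + 106 = 152.
Iteration 4: 106 < 971 holds -> x = 106 * 3 + 4 = 322, sm = 152 + 322 = 474.
Iteration 5: 322 < 971 holds -> x = 322 * 3 + 4 = 970, sm = 474 + 970 = 1444.
Iteration 6: 970 < 971 holds -> x = 970 * 3 + 4 = 2914, sm = 1444 + 2914 = 4358.
Iteration 7: 2914 < 971 fails; recursion stops.
sm values: 2, 12, 46, 152, 474, 1444, 4358; the maximum is 4358.

4358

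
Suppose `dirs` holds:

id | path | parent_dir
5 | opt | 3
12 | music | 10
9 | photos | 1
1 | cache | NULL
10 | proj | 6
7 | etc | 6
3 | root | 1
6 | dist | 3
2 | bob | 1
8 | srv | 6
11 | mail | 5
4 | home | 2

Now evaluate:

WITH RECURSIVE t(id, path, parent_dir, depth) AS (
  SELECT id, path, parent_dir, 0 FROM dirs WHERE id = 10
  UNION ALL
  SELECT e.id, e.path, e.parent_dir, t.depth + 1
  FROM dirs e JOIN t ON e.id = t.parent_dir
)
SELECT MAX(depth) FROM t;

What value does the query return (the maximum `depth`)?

Base: id=10 (proj), parent_dir=6, depth 0.
Iteration 1: join on id=6 -> dist (id 6, parent_dir=3, depth 1).
Iteration 2: join on id=3 -> root (id 3, parent_dir=1, depth 2).
Iteration 3: join on id=1 -> cache (id 1, parent_dir=NULL, depth 3).
Iteration 4: parent_dir is NULL; no match; recursion stops.
depth values: 0, 1, 2, 3; the maximum is 3.

3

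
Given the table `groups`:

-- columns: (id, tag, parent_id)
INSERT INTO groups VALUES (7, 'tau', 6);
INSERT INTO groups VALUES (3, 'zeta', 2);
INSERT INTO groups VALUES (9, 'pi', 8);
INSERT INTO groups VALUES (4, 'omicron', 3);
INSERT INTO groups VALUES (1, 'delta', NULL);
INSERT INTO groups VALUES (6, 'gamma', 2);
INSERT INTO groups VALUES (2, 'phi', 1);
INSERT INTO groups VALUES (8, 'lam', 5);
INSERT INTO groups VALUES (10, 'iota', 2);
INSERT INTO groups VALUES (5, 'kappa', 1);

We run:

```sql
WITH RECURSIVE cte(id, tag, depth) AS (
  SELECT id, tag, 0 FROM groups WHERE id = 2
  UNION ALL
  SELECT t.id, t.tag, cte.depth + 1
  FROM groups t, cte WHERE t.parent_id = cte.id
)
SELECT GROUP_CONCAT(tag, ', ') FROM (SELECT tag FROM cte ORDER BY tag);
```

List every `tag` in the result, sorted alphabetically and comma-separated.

gamma, iota, omicron, phi, tau, zeta

Base: id=2 (phi) at depth 0.
Iteration 1: rows with parent_id in {2} -> zeta (id 3, depth 1), gamma (id 6, depth 1), iota (id 10, depth 1).
Iteration 2: rows with parent_id in {3,6,10} -> omicron (id 4, depth 2), tau (id 7, depth 2).
Iteration 3: no rows with parent_id in {4,7}; recursion stops.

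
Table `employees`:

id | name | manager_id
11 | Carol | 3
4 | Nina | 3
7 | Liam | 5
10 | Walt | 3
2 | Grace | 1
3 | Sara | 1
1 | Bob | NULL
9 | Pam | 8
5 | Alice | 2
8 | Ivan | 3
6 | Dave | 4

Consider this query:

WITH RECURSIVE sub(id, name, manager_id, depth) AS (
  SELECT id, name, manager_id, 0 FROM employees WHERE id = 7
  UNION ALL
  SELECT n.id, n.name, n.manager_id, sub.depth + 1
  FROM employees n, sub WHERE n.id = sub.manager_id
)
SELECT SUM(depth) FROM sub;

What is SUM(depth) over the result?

Base: id=7 (Liam), manager_id=5, depth 0.
Iteration 1: join on id=5 -> Alice (id 5, manager_id=2, depth 1).
Iteration 2: join on id=2 -> Grace (id 2, manager_id=1, depth 2).
Iteration 3: join on id=1 -> Bob (id 1, manager_id=NULL, depth 3).
Iteration 4: manager_id is NULL; no match; recursion stops.
SUM(depth) = 0 + 1 + 2 + 3 = 6.

6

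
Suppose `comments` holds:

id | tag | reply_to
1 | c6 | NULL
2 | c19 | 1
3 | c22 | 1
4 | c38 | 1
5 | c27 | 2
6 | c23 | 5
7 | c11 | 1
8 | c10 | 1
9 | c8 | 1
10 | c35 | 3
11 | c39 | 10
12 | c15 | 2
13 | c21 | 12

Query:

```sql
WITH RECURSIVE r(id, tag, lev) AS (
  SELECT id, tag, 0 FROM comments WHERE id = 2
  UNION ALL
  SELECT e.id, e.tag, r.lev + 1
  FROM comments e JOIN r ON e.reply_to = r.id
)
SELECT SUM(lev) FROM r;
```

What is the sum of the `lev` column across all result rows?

Base: id=2 (c19) at lev 0.
Iteration 1: rows with reply_to in {2} -> c27 (id 5, lev 1), c15 (id 12, lev 1).
Iteration 2: rows with reply_to in {5,12} -> c23 (id 6, lev 2), c21 (id 13, lev 2).
Iteration 3: no rows with reply_to in {6,13}; recursion stops.
SUM(lev) = 0 + 1 + 1 + 2 + 2 = 6.

6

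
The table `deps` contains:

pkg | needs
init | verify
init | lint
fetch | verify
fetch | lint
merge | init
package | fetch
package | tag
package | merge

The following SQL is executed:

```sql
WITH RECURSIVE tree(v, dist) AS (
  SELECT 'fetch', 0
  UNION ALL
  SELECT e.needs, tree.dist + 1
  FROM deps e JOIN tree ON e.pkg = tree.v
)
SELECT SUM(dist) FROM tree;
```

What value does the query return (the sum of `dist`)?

2

Base: (fetch, dist=0).
Iteration 1: edges from {fetch} -> (lint, dist=1), (verify, dist=1).
Iteration 2: no outgoing edges from {lint,verify}; recursion stops.
SUM(dist) = 0 + 1 + 1 = 2.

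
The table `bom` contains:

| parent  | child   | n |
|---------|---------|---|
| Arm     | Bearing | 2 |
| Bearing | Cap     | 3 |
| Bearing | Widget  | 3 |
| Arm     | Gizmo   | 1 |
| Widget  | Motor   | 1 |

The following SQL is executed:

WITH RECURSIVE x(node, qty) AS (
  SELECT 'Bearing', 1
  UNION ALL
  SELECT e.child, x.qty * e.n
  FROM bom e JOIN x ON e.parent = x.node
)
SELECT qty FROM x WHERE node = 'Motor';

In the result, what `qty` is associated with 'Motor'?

3

Base: (Bearing, qty=1).
Iteration 1: components of {Bearing} -> Cap = 1*3 = 3, Widget = 1*3 = 3.
Iteration 2: components of {Cap,Widget} -> Motor = 3*1 = 3.
Iteration 3: no further components; recursion stops.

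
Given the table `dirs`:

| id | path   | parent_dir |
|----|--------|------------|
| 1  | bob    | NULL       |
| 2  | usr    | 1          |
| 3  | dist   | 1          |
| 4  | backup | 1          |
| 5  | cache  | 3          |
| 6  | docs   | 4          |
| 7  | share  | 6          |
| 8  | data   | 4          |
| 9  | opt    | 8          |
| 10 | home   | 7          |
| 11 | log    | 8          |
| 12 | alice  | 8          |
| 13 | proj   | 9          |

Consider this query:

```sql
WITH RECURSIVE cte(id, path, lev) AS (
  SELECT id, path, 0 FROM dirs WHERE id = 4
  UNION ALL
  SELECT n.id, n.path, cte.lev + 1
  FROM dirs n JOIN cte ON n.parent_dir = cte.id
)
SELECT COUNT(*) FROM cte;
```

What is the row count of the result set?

Base: id=4 (backup) at lev 0.
Iteration 1: rows with parent_dir in {4} -> docs (id 6, lev 1), data (id 8, lev 1).
Iteration 2: rows with parent_dir in {6,8} -> share (id 7, lev 2), opt (id 9, lev 2), log (id 11, lev 2), alice (id 12, lev 2).
Iteration 3: rows with parent_dir in {7,9,11,12} -> home (id 10, lev 3), proj (id 13, lev 3).
Iteration 4: no rows with parent_dir in {10,13}; recursion stops.
Total rows emitted: 9.

9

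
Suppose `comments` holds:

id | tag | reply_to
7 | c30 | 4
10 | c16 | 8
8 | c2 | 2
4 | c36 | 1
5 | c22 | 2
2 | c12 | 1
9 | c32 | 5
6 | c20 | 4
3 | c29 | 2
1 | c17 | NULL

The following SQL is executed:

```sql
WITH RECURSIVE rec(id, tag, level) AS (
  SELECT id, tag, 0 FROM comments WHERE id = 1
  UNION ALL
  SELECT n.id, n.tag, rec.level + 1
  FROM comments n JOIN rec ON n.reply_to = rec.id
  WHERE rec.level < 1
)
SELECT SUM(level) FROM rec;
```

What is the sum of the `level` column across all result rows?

2

Base: id=1 (c17) at level 0.
Iteration 1: rows with reply_to in {1} -> c12 (id 2, level 1), c36 (id 4, level 1).
Iteration 2: level < 1 fails for all current rows; recursion stops.
SUM(level) = 0 + 1 + 1 = 2.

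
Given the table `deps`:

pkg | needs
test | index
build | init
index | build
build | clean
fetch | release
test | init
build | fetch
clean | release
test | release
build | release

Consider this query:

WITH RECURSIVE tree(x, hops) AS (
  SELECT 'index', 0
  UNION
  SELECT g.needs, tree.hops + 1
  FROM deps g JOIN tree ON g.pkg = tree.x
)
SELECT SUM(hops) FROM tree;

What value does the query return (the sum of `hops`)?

12

Base: (index, hops=0).
Iteration 1: edges from {index} -> (build, hops=1).
Iteration 2: edges from {build} -> (clean, hops=2), (fetch, hops=2), (init, hops=2), (release, hops=2).
Iteration 3: edges from {clean,fetch,init,release} -> (release, hops=3). [UNION drops 1 duplicate row(s)]
Iteration 4: no outgoing edges from {release}; recursion stops.
SUM(hops) = 0 + 1 + 2 + 2 + 2 + 2 + 3 = 12.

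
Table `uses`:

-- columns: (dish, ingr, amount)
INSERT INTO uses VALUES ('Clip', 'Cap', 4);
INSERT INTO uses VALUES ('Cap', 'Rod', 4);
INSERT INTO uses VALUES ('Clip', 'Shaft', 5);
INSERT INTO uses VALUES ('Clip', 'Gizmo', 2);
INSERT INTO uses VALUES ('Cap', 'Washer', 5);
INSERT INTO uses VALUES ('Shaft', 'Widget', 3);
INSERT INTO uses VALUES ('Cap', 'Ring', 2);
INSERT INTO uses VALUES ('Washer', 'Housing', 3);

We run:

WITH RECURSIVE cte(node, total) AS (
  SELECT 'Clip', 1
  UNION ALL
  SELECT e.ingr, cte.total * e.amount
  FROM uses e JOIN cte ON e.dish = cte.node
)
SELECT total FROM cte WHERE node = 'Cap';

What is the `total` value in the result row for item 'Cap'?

Base: (Clip, total=1).
Iteration 1: components of {Clip} -> Cap = 1*4 = 4, Gizmo = 1*2 = 2, Shaft = 1*5 = 5.
Iteration 2: components of {Cap,Gizmo,Shaft} -> Ring = 4*2 = 8, Rod = 4*4 = 16, Washer = 4*5 = 20, Widget = 5*3 = 15.
Iteration 3: components of {Ring,Rod,Washer,Widget} -> Housing = 20*3 = 60.
Iteration 4: no further components; recursion stops.

4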